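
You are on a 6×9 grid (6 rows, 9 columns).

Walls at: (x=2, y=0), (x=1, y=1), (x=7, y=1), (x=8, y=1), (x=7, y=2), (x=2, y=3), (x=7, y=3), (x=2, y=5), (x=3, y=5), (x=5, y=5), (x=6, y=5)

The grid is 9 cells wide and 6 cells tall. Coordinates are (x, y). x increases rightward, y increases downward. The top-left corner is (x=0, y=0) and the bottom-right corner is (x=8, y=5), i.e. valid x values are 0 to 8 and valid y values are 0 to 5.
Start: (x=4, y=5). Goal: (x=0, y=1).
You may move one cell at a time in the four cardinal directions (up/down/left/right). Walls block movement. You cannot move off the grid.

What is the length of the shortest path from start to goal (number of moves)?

BFS from (x=4, y=5) until reaching (x=0, y=1):
  Distance 0: (x=4, y=5)
  Distance 1: (x=4, y=4)
  Distance 2: (x=4, y=3), (x=3, y=4), (x=5, y=4)
  Distance 3: (x=4, y=2), (x=3, y=3), (x=5, y=3), (x=2, y=4), (x=6, y=4)
  Distance 4: (x=4, y=1), (x=3, y=2), (x=5, y=2), (x=6, y=3), (x=1, y=4), (x=7, y=4)
  Distance 5: (x=4, y=0), (x=3, y=1), (x=5, y=1), (x=2, y=2), (x=6, y=2), (x=1, y=3), (x=0, y=4), (x=8, y=4), (x=1, y=5), (x=7, y=5)
  Distance 6: (x=3, y=0), (x=5, y=0), (x=2, y=1), (x=6, y=1), (x=1, y=2), (x=0, y=3), (x=8, y=3), (x=0, y=5), (x=8, y=5)
  Distance 7: (x=6, y=0), (x=0, y=2), (x=8, y=2)
  Distance 8: (x=7, y=0), (x=0, y=1)  <- goal reached here
One shortest path (8 moves): (x=4, y=5) -> (x=4, y=4) -> (x=3, y=4) -> (x=2, y=4) -> (x=1, y=4) -> (x=0, y=4) -> (x=0, y=3) -> (x=0, y=2) -> (x=0, y=1)

Answer: Shortest path length: 8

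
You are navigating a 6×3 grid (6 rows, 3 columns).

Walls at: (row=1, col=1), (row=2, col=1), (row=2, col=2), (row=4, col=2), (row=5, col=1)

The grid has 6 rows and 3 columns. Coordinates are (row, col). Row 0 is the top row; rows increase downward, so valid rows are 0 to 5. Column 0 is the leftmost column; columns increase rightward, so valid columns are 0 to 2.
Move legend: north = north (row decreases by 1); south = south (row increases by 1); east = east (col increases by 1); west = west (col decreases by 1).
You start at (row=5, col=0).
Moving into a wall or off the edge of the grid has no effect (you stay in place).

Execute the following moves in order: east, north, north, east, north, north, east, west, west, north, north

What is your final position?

Start: (row=5, col=0)
  east (east): blocked, stay at (row=5, col=0)
  north (north): (row=5, col=0) -> (row=4, col=0)
  north (north): (row=4, col=0) -> (row=3, col=0)
  east (east): (row=3, col=0) -> (row=3, col=1)
  north (north): blocked, stay at (row=3, col=1)
  north (north): blocked, stay at (row=3, col=1)
  east (east): (row=3, col=1) -> (row=3, col=2)
  west (west): (row=3, col=2) -> (row=3, col=1)
  west (west): (row=3, col=1) -> (row=3, col=0)
  north (north): (row=3, col=0) -> (row=2, col=0)
  north (north): (row=2, col=0) -> (row=1, col=0)
Final: (row=1, col=0)

Answer: Final position: (row=1, col=0)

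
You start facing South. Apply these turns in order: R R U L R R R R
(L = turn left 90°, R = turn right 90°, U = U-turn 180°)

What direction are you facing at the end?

Start: South
  R (right (90° clockwise)) -> West
  R (right (90° clockwise)) -> North
  U (U-turn (180°)) -> South
  L (left (90° counter-clockwise)) -> East
  R (right (90° clockwise)) -> South
  R (right (90° clockwise)) -> West
  R (right (90° clockwise)) -> North
  R (right (90° clockwise)) -> East
Final: East

Answer: Final heading: East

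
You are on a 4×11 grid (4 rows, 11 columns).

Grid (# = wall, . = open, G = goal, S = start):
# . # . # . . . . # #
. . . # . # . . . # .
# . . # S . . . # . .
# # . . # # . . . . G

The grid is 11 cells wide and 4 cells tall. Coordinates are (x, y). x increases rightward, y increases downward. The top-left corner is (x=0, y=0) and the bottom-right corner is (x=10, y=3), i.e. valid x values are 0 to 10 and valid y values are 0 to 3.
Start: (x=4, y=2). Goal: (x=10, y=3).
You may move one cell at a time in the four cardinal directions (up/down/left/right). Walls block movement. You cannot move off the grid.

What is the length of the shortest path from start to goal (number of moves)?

Answer: Shortest path length: 7

Derivation:
BFS from (x=4, y=2) until reaching (x=10, y=3):
  Distance 0: (x=4, y=2)
  Distance 1: (x=4, y=1), (x=5, y=2)
  Distance 2: (x=6, y=2)
  Distance 3: (x=6, y=1), (x=7, y=2), (x=6, y=3)
  Distance 4: (x=6, y=0), (x=7, y=1), (x=7, y=3)
  Distance 5: (x=5, y=0), (x=7, y=0), (x=8, y=1), (x=8, y=3)
  Distance 6: (x=8, y=0), (x=9, y=3)
  Distance 7: (x=9, y=2), (x=10, y=3)  <- goal reached here
One shortest path (7 moves): (x=4, y=2) -> (x=5, y=2) -> (x=6, y=2) -> (x=7, y=2) -> (x=7, y=3) -> (x=8, y=3) -> (x=9, y=3) -> (x=10, y=3)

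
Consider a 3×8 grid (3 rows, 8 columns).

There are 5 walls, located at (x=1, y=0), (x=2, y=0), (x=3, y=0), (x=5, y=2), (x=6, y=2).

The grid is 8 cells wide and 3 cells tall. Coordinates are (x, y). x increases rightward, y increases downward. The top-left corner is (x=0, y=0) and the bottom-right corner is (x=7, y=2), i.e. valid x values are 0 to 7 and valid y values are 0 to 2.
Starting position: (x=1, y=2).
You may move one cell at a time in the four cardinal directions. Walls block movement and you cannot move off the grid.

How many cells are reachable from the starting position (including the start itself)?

BFS flood-fill from (x=1, y=2):
  Distance 0: (x=1, y=2)
  Distance 1: (x=1, y=1), (x=0, y=2), (x=2, y=2)
  Distance 2: (x=0, y=1), (x=2, y=1), (x=3, y=2)
  Distance 3: (x=0, y=0), (x=3, y=1), (x=4, y=2)
  Distance 4: (x=4, y=1)
  Distance 5: (x=4, y=0), (x=5, y=1)
  Distance 6: (x=5, y=0), (x=6, y=1)
  Distance 7: (x=6, y=0), (x=7, y=1)
  Distance 8: (x=7, y=0), (x=7, y=2)
Total reachable: 19 (grid has 19 open cells total)

Answer: Reachable cells: 19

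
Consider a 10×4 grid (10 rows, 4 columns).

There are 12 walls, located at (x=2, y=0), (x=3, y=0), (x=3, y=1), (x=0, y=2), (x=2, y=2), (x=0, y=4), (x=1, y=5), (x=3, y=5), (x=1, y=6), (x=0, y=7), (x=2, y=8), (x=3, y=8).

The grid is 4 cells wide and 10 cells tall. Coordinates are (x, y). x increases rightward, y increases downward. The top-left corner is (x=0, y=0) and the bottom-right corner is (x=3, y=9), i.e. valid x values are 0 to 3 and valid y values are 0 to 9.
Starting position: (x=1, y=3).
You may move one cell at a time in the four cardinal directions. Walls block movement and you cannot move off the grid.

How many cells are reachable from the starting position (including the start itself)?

BFS flood-fill from (x=1, y=3):
  Distance 0: (x=1, y=3)
  Distance 1: (x=1, y=2), (x=0, y=3), (x=2, y=3), (x=1, y=4)
  Distance 2: (x=1, y=1), (x=3, y=3), (x=2, y=4)
  Distance 3: (x=1, y=0), (x=0, y=1), (x=2, y=1), (x=3, y=2), (x=3, y=4), (x=2, y=5)
  Distance 4: (x=0, y=0), (x=2, y=6)
  Distance 5: (x=3, y=6), (x=2, y=7)
  Distance 6: (x=1, y=7), (x=3, y=7)
  Distance 7: (x=1, y=8)
  Distance 8: (x=0, y=8), (x=1, y=9)
  Distance 9: (x=0, y=9), (x=2, y=9)
  Distance 10: (x=3, y=9)
Total reachable: 26 (grid has 28 open cells total)

Answer: Reachable cells: 26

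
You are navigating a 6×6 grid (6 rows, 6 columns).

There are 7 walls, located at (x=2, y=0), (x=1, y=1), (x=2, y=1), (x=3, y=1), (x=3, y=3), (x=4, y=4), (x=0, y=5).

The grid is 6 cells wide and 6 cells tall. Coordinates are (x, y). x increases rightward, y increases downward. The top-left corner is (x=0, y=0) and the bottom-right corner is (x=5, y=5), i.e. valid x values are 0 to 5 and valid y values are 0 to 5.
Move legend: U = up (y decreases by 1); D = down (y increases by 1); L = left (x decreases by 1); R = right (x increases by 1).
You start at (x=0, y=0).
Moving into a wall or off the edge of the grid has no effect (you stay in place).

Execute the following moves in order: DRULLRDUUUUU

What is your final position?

Answer: Final position: (x=1, y=0)

Derivation:
Start: (x=0, y=0)
  D (down): (x=0, y=0) -> (x=0, y=1)
  R (right): blocked, stay at (x=0, y=1)
  U (up): (x=0, y=1) -> (x=0, y=0)
  L (left): blocked, stay at (x=0, y=0)
  L (left): blocked, stay at (x=0, y=0)
  R (right): (x=0, y=0) -> (x=1, y=0)
  D (down): blocked, stay at (x=1, y=0)
  [×5]U (up): blocked, stay at (x=1, y=0)
Final: (x=1, y=0)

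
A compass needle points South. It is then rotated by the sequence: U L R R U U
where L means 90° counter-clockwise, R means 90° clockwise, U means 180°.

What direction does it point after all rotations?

Answer: Final heading: East

Derivation:
Start: South
  U (U-turn (180°)) -> North
  L (left (90° counter-clockwise)) -> West
  R (right (90° clockwise)) -> North
  R (right (90° clockwise)) -> East
  U (U-turn (180°)) -> West
  U (U-turn (180°)) -> East
Final: East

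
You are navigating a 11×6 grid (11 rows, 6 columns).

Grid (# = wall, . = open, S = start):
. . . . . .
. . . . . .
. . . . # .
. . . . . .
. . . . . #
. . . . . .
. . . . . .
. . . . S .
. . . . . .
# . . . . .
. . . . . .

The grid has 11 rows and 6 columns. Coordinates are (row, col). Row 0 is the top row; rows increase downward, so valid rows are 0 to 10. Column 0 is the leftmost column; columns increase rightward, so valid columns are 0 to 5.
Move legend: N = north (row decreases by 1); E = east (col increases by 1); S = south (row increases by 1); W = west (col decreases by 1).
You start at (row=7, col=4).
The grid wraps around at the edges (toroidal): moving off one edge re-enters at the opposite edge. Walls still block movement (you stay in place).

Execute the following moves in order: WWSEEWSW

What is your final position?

Start: (row=7, col=4)
  W (west): (row=7, col=4) -> (row=7, col=3)
  W (west): (row=7, col=3) -> (row=7, col=2)
  S (south): (row=7, col=2) -> (row=8, col=2)
  E (east): (row=8, col=2) -> (row=8, col=3)
  E (east): (row=8, col=3) -> (row=8, col=4)
  W (west): (row=8, col=4) -> (row=8, col=3)
  S (south): (row=8, col=3) -> (row=9, col=3)
  W (west): (row=9, col=3) -> (row=9, col=2)
Final: (row=9, col=2)

Answer: Final position: (row=9, col=2)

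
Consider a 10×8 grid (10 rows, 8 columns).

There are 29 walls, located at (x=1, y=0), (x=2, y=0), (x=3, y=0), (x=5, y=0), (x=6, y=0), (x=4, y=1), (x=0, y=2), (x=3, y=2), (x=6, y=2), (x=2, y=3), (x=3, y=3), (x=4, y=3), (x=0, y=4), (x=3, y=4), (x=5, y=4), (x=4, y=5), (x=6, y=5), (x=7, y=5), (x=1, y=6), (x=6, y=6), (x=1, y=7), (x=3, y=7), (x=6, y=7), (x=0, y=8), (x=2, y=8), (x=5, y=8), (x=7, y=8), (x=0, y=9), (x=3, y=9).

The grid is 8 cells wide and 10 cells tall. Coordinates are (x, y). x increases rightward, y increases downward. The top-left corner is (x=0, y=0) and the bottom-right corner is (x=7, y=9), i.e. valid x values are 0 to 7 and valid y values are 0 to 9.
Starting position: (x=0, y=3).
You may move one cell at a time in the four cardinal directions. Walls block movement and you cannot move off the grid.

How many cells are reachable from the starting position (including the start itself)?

Answer: Reachable cells: 32

Derivation:
BFS flood-fill from (x=0, y=3):
  Distance 0: (x=0, y=3)
  Distance 1: (x=1, y=3)
  Distance 2: (x=1, y=2), (x=1, y=4)
  Distance 3: (x=1, y=1), (x=2, y=2), (x=2, y=4), (x=1, y=5)
  Distance 4: (x=0, y=1), (x=2, y=1), (x=0, y=5), (x=2, y=5)
  Distance 5: (x=0, y=0), (x=3, y=1), (x=3, y=5), (x=0, y=6), (x=2, y=6)
  Distance 6: (x=3, y=6), (x=0, y=7), (x=2, y=7)
  Distance 7: (x=4, y=6)
  Distance 8: (x=5, y=6), (x=4, y=7)
  Distance 9: (x=5, y=5), (x=5, y=7), (x=4, y=8)
  Distance 10: (x=3, y=8), (x=4, y=9)
  Distance 11: (x=5, y=9)
  Distance 12: (x=6, y=9)
  Distance 13: (x=6, y=8), (x=7, y=9)
Total reachable: 32 (grid has 51 open cells total)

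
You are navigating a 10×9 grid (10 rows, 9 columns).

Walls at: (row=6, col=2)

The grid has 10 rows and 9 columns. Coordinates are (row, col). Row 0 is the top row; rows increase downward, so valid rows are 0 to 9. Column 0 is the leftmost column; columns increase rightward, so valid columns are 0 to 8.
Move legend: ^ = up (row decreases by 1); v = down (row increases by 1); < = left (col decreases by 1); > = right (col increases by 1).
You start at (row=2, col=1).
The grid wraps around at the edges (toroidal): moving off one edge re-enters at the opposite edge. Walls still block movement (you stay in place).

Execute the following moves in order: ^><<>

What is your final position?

Answer: Final position: (row=1, col=1)

Derivation:
Start: (row=2, col=1)
  ^ (up): (row=2, col=1) -> (row=1, col=1)
  > (right): (row=1, col=1) -> (row=1, col=2)
  < (left): (row=1, col=2) -> (row=1, col=1)
  < (left): (row=1, col=1) -> (row=1, col=0)
  > (right): (row=1, col=0) -> (row=1, col=1)
Final: (row=1, col=1)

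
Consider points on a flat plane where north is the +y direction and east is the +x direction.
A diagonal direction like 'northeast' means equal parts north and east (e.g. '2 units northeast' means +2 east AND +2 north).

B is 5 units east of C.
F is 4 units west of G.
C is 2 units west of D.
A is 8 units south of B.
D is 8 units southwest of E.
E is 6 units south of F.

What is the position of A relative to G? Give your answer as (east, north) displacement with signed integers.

Place G at the origin (east=0, north=0).
  F is 4 units west of G: delta (east=-4, north=+0); F at (east=-4, north=0).
  E is 6 units south of F: delta (east=+0, north=-6); E at (east=-4, north=-6).
  D is 8 units southwest of E: delta (east=-8, north=-8); D at (east=-12, north=-14).
  C is 2 units west of D: delta (east=-2, north=+0); C at (east=-14, north=-14).
  B is 5 units east of C: delta (east=+5, north=+0); B at (east=-9, north=-14).
  A is 8 units south of B: delta (east=+0, north=-8); A at (east=-9, north=-22).
Therefore A relative to G: (east=-9, north=-22).

Answer: A is at (east=-9, north=-22) relative to G.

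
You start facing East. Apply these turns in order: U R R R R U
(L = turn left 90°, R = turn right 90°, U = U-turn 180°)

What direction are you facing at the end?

Start: East
  U (U-turn (180°)) -> West
  R (right (90° clockwise)) -> North
  R (right (90° clockwise)) -> East
  R (right (90° clockwise)) -> South
  R (right (90° clockwise)) -> West
  U (U-turn (180°)) -> East
Final: East

Answer: Final heading: East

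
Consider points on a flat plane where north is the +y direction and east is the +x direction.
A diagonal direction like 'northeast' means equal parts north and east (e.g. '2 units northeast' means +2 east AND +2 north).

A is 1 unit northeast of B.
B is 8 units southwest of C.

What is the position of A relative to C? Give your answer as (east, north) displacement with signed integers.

Answer: A is at (east=-7, north=-7) relative to C.

Derivation:
Place C at the origin (east=0, north=0).
  B is 8 units southwest of C: delta (east=-8, north=-8); B at (east=-8, north=-8).
  A is 1 unit northeast of B: delta (east=+1, north=+1); A at (east=-7, north=-7).
Therefore A relative to C: (east=-7, north=-7).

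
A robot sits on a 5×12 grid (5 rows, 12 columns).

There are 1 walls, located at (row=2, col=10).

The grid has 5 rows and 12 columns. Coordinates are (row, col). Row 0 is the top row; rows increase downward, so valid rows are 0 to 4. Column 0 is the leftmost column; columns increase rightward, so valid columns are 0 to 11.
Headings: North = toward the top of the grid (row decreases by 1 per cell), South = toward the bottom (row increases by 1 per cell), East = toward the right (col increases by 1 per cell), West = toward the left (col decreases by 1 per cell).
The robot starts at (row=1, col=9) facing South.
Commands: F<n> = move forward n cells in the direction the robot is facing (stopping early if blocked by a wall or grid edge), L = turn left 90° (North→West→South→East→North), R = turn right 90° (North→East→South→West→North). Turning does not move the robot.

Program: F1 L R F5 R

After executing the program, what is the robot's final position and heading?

Start: (row=1, col=9), facing South
  F1: move forward 1, now at (row=2, col=9)
  L: turn left, now facing East
  R: turn right, now facing South
  F5: move forward 2/5 (blocked), now at (row=4, col=9)
  R: turn right, now facing West
Final: (row=4, col=9), facing West

Answer: Final position: (row=4, col=9), facing West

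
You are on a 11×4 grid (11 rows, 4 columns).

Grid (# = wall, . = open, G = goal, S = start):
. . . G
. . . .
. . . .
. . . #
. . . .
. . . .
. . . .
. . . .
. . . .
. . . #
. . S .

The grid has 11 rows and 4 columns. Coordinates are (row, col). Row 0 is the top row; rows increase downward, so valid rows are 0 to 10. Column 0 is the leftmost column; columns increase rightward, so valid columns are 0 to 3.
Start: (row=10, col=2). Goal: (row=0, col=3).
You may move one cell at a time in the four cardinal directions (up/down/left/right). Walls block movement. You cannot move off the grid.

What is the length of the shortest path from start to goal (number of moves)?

Answer: Shortest path length: 11

Derivation:
BFS from (row=10, col=2) until reaching (row=0, col=3):
  Distance 0: (row=10, col=2)
  Distance 1: (row=9, col=2), (row=10, col=1), (row=10, col=3)
  Distance 2: (row=8, col=2), (row=9, col=1), (row=10, col=0)
  Distance 3: (row=7, col=2), (row=8, col=1), (row=8, col=3), (row=9, col=0)
  Distance 4: (row=6, col=2), (row=7, col=1), (row=7, col=3), (row=8, col=0)
  Distance 5: (row=5, col=2), (row=6, col=1), (row=6, col=3), (row=7, col=0)
  Distance 6: (row=4, col=2), (row=5, col=1), (row=5, col=3), (row=6, col=0)
  Distance 7: (row=3, col=2), (row=4, col=1), (row=4, col=3), (row=5, col=0)
  Distance 8: (row=2, col=2), (row=3, col=1), (row=4, col=0)
  Distance 9: (row=1, col=2), (row=2, col=1), (row=2, col=3), (row=3, col=0)
  Distance 10: (row=0, col=2), (row=1, col=1), (row=1, col=3), (row=2, col=0)
  Distance 11: (row=0, col=1), (row=0, col=3), (row=1, col=0)  <- goal reached here
One shortest path (11 moves): (row=10, col=2) -> (row=9, col=2) -> (row=8, col=2) -> (row=7, col=2) -> (row=6, col=2) -> (row=5, col=2) -> (row=4, col=2) -> (row=3, col=2) -> (row=2, col=2) -> (row=2, col=3) -> (row=1, col=3) -> (row=0, col=3)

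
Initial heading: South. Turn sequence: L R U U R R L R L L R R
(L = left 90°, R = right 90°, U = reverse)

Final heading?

Start: South
  L (left (90° counter-clockwise)) -> East
  R (right (90° clockwise)) -> South
  U (U-turn (180°)) -> North
  U (U-turn (180°)) -> South
  R (right (90° clockwise)) -> West
  R (right (90° clockwise)) -> North
  L (left (90° counter-clockwise)) -> West
  R (right (90° clockwise)) -> North
  L (left (90° counter-clockwise)) -> West
  L (left (90° counter-clockwise)) -> South
  R (right (90° clockwise)) -> West
  R (right (90° clockwise)) -> North
Final: North

Answer: Final heading: North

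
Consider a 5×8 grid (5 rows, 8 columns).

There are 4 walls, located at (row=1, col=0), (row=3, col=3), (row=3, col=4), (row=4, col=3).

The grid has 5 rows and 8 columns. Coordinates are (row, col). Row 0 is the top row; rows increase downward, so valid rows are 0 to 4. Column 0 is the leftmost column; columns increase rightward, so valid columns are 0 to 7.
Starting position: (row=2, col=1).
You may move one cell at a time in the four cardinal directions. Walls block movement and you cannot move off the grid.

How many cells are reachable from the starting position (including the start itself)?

BFS flood-fill from (row=2, col=1):
  Distance 0: (row=2, col=1)
  Distance 1: (row=1, col=1), (row=2, col=0), (row=2, col=2), (row=3, col=1)
  Distance 2: (row=0, col=1), (row=1, col=2), (row=2, col=3), (row=3, col=0), (row=3, col=2), (row=4, col=1)
  Distance 3: (row=0, col=0), (row=0, col=2), (row=1, col=3), (row=2, col=4), (row=4, col=0), (row=4, col=2)
  Distance 4: (row=0, col=3), (row=1, col=4), (row=2, col=5)
  Distance 5: (row=0, col=4), (row=1, col=5), (row=2, col=6), (row=3, col=5)
  Distance 6: (row=0, col=5), (row=1, col=6), (row=2, col=7), (row=3, col=6), (row=4, col=5)
  Distance 7: (row=0, col=6), (row=1, col=7), (row=3, col=7), (row=4, col=4), (row=4, col=6)
  Distance 8: (row=0, col=7), (row=4, col=7)
Total reachable: 36 (grid has 36 open cells total)

Answer: Reachable cells: 36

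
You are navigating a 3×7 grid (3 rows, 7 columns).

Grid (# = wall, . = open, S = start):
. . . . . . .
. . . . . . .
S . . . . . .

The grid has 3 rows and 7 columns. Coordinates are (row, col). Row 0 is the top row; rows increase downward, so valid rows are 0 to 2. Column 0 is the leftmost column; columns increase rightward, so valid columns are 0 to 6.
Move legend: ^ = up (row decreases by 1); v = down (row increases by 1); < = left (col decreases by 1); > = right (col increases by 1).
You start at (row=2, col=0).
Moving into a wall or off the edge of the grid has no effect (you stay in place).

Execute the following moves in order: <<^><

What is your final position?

Start: (row=2, col=0)
  < (left): blocked, stay at (row=2, col=0)
  < (left): blocked, stay at (row=2, col=0)
  ^ (up): (row=2, col=0) -> (row=1, col=0)
  > (right): (row=1, col=0) -> (row=1, col=1)
  < (left): (row=1, col=1) -> (row=1, col=0)
Final: (row=1, col=0)

Answer: Final position: (row=1, col=0)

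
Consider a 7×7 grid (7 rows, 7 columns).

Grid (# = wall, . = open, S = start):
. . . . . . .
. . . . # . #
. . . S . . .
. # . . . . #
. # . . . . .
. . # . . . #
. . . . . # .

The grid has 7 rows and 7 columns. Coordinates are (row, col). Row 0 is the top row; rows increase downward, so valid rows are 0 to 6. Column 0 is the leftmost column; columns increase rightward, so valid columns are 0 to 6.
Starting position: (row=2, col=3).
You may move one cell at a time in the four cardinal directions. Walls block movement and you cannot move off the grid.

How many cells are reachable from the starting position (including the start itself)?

BFS flood-fill from (row=2, col=3):
  Distance 0: (row=2, col=3)
  Distance 1: (row=1, col=3), (row=2, col=2), (row=2, col=4), (row=3, col=3)
  Distance 2: (row=0, col=3), (row=1, col=2), (row=2, col=1), (row=2, col=5), (row=3, col=2), (row=3, col=4), (row=4, col=3)
  Distance 3: (row=0, col=2), (row=0, col=4), (row=1, col=1), (row=1, col=5), (row=2, col=0), (row=2, col=6), (row=3, col=5), (row=4, col=2), (row=4, col=4), (row=5, col=3)
  Distance 4: (row=0, col=1), (row=0, col=5), (row=1, col=0), (row=3, col=0), (row=4, col=5), (row=5, col=4), (row=6, col=3)
  Distance 5: (row=0, col=0), (row=0, col=6), (row=4, col=0), (row=4, col=6), (row=5, col=5), (row=6, col=2), (row=6, col=4)
  Distance 6: (row=5, col=0), (row=6, col=1)
  Distance 7: (row=5, col=1), (row=6, col=0)
Total reachable: 40 (grid has 41 open cells total)

Answer: Reachable cells: 40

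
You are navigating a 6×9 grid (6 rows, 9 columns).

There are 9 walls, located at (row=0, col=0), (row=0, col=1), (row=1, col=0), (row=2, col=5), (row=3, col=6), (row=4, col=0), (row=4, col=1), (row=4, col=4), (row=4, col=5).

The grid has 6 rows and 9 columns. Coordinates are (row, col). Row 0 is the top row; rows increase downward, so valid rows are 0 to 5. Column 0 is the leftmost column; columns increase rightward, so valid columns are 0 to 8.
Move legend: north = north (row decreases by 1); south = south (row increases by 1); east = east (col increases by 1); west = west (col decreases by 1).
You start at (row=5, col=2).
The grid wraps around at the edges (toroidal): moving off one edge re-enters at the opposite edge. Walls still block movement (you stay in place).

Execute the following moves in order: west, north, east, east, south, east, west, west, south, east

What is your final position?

Start: (row=5, col=2)
  west (west): (row=5, col=2) -> (row=5, col=1)
  north (north): blocked, stay at (row=5, col=1)
  east (east): (row=5, col=1) -> (row=5, col=2)
  east (east): (row=5, col=2) -> (row=5, col=3)
  south (south): (row=5, col=3) -> (row=0, col=3)
  east (east): (row=0, col=3) -> (row=0, col=4)
  west (west): (row=0, col=4) -> (row=0, col=3)
  west (west): (row=0, col=3) -> (row=0, col=2)
  south (south): (row=0, col=2) -> (row=1, col=2)
  east (east): (row=1, col=2) -> (row=1, col=3)
Final: (row=1, col=3)

Answer: Final position: (row=1, col=3)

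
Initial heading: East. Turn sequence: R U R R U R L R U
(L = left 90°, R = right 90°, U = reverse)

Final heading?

Answer: Final heading: West

Derivation:
Start: East
  R (right (90° clockwise)) -> South
  U (U-turn (180°)) -> North
  R (right (90° clockwise)) -> East
  R (right (90° clockwise)) -> South
  U (U-turn (180°)) -> North
  R (right (90° clockwise)) -> East
  L (left (90° counter-clockwise)) -> North
  R (right (90° clockwise)) -> East
  U (U-turn (180°)) -> West
Final: West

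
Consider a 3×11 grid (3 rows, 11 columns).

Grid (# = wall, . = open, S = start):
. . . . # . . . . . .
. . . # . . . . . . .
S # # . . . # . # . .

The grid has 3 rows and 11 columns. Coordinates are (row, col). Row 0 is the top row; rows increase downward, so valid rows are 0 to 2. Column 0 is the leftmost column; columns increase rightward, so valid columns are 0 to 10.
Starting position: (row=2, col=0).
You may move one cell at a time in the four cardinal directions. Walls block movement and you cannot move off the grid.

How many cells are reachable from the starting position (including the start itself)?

Answer: Reachable cells: 8

Derivation:
BFS flood-fill from (row=2, col=0):
  Distance 0: (row=2, col=0)
  Distance 1: (row=1, col=0)
  Distance 2: (row=0, col=0), (row=1, col=1)
  Distance 3: (row=0, col=1), (row=1, col=2)
  Distance 4: (row=0, col=2)
  Distance 5: (row=0, col=3)
Total reachable: 8 (grid has 27 open cells total)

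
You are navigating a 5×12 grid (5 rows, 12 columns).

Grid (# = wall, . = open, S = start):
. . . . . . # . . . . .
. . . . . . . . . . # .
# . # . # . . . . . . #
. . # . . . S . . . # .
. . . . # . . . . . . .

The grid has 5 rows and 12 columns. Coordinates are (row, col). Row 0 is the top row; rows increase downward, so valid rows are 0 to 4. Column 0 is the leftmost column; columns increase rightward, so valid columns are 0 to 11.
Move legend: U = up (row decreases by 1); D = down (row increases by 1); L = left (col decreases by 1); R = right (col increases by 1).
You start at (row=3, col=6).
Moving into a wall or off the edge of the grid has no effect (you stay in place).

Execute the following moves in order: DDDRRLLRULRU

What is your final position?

Answer: Final position: (row=2, col=7)

Derivation:
Start: (row=3, col=6)
  D (down): (row=3, col=6) -> (row=4, col=6)
  D (down): blocked, stay at (row=4, col=6)
  D (down): blocked, stay at (row=4, col=6)
  R (right): (row=4, col=6) -> (row=4, col=7)
  R (right): (row=4, col=7) -> (row=4, col=8)
  L (left): (row=4, col=8) -> (row=4, col=7)
  L (left): (row=4, col=7) -> (row=4, col=6)
  R (right): (row=4, col=6) -> (row=4, col=7)
  U (up): (row=4, col=7) -> (row=3, col=7)
  L (left): (row=3, col=7) -> (row=3, col=6)
  R (right): (row=3, col=6) -> (row=3, col=7)
  U (up): (row=3, col=7) -> (row=2, col=7)
Final: (row=2, col=7)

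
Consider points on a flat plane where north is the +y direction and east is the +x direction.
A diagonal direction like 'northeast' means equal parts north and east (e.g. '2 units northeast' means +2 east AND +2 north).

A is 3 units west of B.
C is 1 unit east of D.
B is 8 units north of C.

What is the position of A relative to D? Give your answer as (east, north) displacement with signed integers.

Place D at the origin (east=0, north=0).
  C is 1 unit east of D: delta (east=+1, north=+0); C at (east=1, north=0).
  B is 8 units north of C: delta (east=+0, north=+8); B at (east=1, north=8).
  A is 3 units west of B: delta (east=-3, north=+0); A at (east=-2, north=8).
Therefore A relative to D: (east=-2, north=8).

Answer: A is at (east=-2, north=8) relative to D.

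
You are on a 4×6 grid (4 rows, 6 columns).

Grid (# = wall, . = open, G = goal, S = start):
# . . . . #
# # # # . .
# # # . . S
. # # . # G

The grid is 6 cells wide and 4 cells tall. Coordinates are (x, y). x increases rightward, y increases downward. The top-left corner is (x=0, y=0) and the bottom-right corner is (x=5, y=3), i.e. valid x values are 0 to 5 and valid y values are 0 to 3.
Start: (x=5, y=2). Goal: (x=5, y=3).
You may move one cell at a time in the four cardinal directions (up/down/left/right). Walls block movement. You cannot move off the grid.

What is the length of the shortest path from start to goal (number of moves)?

BFS from (x=5, y=2) until reaching (x=5, y=3):
  Distance 0: (x=5, y=2)
  Distance 1: (x=5, y=1), (x=4, y=2), (x=5, y=3)  <- goal reached here
One shortest path (1 moves): (x=5, y=2) -> (x=5, y=3)

Answer: Shortest path length: 1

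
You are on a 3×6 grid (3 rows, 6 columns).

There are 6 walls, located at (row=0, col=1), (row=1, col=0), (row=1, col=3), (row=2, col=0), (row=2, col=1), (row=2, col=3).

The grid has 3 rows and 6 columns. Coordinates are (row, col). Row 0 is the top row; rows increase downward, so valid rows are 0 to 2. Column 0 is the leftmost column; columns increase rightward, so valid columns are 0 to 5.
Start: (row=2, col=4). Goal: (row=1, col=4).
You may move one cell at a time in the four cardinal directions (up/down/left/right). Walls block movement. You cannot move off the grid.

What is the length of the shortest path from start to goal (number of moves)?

BFS from (row=2, col=4) until reaching (row=1, col=4):
  Distance 0: (row=2, col=4)
  Distance 1: (row=1, col=4), (row=2, col=5)  <- goal reached here
One shortest path (1 moves): (row=2, col=4) -> (row=1, col=4)

Answer: Shortest path length: 1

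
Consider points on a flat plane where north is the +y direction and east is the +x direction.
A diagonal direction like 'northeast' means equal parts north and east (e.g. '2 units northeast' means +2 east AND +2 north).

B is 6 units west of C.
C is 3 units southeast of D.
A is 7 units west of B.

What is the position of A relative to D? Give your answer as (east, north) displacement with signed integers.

Place D at the origin (east=0, north=0).
  C is 3 units southeast of D: delta (east=+3, north=-3); C at (east=3, north=-3).
  B is 6 units west of C: delta (east=-6, north=+0); B at (east=-3, north=-3).
  A is 7 units west of B: delta (east=-7, north=+0); A at (east=-10, north=-3).
Therefore A relative to D: (east=-10, north=-3).

Answer: A is at (east=-10, north=-3) relative to D.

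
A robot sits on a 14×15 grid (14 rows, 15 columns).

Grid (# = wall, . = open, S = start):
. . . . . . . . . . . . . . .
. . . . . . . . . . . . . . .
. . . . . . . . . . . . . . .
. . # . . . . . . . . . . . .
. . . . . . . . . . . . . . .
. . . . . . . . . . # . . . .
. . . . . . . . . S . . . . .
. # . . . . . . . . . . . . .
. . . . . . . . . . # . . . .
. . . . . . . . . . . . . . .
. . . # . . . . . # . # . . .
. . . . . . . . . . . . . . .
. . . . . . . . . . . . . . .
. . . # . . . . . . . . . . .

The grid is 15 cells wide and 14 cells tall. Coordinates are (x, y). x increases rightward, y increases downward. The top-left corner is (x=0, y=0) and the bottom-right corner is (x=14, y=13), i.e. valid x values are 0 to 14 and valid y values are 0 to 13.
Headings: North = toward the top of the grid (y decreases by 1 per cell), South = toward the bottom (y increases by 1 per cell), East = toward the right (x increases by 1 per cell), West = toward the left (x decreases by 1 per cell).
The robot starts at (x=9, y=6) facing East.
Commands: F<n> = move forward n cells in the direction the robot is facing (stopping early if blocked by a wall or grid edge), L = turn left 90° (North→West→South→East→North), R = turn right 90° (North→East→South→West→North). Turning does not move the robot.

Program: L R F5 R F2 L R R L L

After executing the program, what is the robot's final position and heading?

Start: (x=9, y=6), facing East
  L: turn left, now facing North
  R: turn right, now facing East
  F5: move forward 5, now at (x=14, y=6)
  R: turn right, now facing South
  F2: move forward 2, now at (x=14, y=8)
  L: turn left, now facing East
  R: turn right, now facing South
  R: turn right, now facing West
  L: turn left, now facing South
  L: turn left, now facing East
Final: (x=14, y=8), facing East

Answer: Final position: (x=14, y=8), facing East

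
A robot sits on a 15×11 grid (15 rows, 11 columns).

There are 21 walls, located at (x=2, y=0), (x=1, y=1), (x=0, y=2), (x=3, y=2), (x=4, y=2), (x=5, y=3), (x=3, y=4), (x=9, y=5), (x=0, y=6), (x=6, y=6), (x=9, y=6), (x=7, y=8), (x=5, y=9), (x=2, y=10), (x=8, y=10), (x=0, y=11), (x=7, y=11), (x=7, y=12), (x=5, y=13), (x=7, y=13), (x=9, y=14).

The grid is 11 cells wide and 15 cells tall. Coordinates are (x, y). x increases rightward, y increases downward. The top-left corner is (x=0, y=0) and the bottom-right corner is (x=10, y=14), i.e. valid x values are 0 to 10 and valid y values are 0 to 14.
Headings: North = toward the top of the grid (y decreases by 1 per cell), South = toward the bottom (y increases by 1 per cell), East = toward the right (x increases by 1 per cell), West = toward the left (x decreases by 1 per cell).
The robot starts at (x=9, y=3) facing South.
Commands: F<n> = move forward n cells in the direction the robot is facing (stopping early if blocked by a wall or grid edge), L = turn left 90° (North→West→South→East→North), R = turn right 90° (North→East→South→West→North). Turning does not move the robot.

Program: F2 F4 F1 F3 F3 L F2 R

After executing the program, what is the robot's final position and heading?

Answer: Final position: (x=10, y=4), facing South

Derivation:
Start: (x=9, y=3), facing South
  F2: move forward 1/2 (blocked), now at (x=9, y=4)
  F4: move forward 0/4 (blocked), now at (x=9, y=4)
  F1: move forward 0/1 (blocked), now at (x=9, y=4)
  F3: move forward 0/3 (blocked), now at (x=9, y=4)
  F3: move forward 0/3 (blocked), now at (x=9, y=4)
  L: turn left, now facing East
  F2: move forward 1/2 (blocked), now at (x=10, y=4)
  R: turn right, now facing South
Final: (x=10, y=4), facing South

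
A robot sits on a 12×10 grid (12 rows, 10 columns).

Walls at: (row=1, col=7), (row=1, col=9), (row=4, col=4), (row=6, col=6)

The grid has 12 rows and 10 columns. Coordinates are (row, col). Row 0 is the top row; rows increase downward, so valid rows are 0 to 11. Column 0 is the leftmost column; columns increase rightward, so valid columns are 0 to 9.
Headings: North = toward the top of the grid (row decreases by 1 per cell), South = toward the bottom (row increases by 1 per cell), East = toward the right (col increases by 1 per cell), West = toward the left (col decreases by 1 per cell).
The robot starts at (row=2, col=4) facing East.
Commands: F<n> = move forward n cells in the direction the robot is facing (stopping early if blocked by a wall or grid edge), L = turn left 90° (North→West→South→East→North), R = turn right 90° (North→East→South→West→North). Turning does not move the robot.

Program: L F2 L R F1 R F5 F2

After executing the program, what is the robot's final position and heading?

Answer: Final position: (row=0, col=9), facing East

Derivation:
Start: (row=2, col=4), facing East
  L: turn left, now facing North
  F2: move forward 2, now at (row=0, col=4)
  L: turn left, now facing West
  R: turn right, now facing North
  F1: move forward 0/1 (blocked), now at (row=0, col=4)
  R: turn right, now facing East
  F5: move forward 5, now at (row=0, col=9)
  F2: move forward 0/2 (blocked), now at (row=0, col=9)
Final: (row=0, col=9), facing East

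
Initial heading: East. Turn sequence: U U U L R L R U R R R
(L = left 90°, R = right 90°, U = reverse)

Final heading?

Start: East
  U (U-turn (180°)) -> West
  U (U-turn (180°)) -> East
  U (U-turn (180°)) -> West
  L (left (90° counter-clockwise)) -> South
  R (right (90° clockwise)) -> West
  L (left (90° counter-clockwise)) -> South
  R (right (90° clockwise)) -> West
  U (U-turn (180°)) -> East
  R (right (90° clockwise)) -> South
  R (right (90° clockwise)) -> West
  R (right (90° clockwise)) -> North
Final: North

Answer: Final heading: North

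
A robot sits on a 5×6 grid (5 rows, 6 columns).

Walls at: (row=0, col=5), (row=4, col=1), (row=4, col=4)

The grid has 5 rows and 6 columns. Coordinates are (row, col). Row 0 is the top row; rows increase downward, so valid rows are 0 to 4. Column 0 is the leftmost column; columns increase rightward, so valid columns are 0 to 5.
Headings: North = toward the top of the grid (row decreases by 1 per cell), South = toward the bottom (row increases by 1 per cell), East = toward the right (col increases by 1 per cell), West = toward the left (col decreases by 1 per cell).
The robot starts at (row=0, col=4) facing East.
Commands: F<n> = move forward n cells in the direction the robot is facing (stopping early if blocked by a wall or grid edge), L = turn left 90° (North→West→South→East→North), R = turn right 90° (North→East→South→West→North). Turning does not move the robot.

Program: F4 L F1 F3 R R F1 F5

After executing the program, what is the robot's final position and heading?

Answer: Final position: (row=3, col=4), facing South

Derivation:
Start: (row=0, col=4), facing East
  F4: move forward 0/4 (blocked), now at (row=0, col=4)
  L: turn left, now facing North
  F1: move forward 0/1 (blocked), now at (row=0, col=4)
  F3: move forward 0/3 (blocked), now at (row=0, col=4)
  R: turn right, now facing East
  R: turn right, now facing South
  F1: move forward 1, now at (row=1, col=4)
  F5: move forward 2/5 (blocked), now at (row=3, col=4)
Final: (row=3, col=4), facing South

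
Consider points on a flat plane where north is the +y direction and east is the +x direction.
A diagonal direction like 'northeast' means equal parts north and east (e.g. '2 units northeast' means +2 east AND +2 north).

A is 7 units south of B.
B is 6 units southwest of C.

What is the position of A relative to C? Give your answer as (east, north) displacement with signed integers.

Answer: A is at (east=-6, north=-13) relative to C.

Derivation:
Place C at the origin (east=0, north=0).
  B is 6 units southwest of C: delta (east=-6, north=-6); B at (east=-6, north=-6).
  A is 7 units south of B: delta (east=+0, north=-7); A at (east=-6, north=-13).
Therefore A relative to C: (east=-6, north=-13).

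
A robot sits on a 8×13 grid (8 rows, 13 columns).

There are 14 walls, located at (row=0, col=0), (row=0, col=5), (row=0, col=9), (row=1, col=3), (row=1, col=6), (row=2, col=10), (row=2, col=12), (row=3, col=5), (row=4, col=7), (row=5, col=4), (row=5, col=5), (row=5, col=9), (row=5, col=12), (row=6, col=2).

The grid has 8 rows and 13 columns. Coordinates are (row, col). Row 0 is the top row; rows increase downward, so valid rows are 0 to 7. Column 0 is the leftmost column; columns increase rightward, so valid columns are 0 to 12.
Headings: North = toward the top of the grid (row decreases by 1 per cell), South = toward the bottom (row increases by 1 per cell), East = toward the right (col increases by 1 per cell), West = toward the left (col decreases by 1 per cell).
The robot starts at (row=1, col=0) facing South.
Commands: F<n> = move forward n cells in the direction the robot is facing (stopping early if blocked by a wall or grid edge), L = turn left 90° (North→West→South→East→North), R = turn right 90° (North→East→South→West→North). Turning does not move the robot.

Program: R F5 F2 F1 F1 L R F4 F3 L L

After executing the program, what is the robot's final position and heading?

Start: (row=1, col=0), facing South
  R: turn right, now facing West
  F5: move forward 0/5 (blocked), now at (row=1, col=0)
  F2: move forward 0/2 (blocked), now at (row=1, col=0)
  F1: move forward 0/1 (blocked), now at (row=1, col=0)
  F1: move forward 0/1 (blocked), now at (row=1, col=0)
  L: turn left, now facing South
  R: turn right, now facing West
  F4: move forward 0/4 (blocked), now at (row=1, col=0)
  F3: move forward 0/3 (blocked), now at (row=1, col=0)
  L: turn left, now facing South
  L: turn left, now facing East
Final: (row=1, col=0), facing East

Answer: Final position: (row=1, col=0), facing East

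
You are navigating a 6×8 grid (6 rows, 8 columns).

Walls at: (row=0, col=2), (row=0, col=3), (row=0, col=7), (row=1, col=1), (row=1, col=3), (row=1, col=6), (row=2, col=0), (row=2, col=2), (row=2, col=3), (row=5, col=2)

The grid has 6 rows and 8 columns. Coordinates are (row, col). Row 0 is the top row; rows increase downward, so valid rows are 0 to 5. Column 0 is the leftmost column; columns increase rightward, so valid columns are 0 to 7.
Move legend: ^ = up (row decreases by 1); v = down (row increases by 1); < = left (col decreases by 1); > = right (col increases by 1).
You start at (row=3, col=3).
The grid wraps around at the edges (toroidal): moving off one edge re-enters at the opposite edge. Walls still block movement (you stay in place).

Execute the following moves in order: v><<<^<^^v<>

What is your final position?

Start: (row=3, col=3)
  v (down): (row=3, col=3) -> (row=4, col=3)
  > (right): (row=4, col=3) -> (row=4, col=4)
  < (left): (row=4, col=4) -> (row=4, col=3)
  < (left): (row=4, col=3) -> (row=4, col=2)
  < (left): (row=4, col=2) -> (row=4, col=1)
  ^ (up): (row=4, col=1) -> (row=3, col=1)
  < (left): (row=3, col=1) -> (row=3, col=0)
  ^ (up): blocked, stay at (row=3, col=0)
  ^ (up): blocked, stay at (row=3, col=0)
  v (down): (row=3, col=0) -> (row=4, col=0)
  < (left): (row=4, col=0) -> (row=4, col=7)
  > (right): (row=4, col=7) -> (row=4, col=0)
Final: (row=4, col=0)

Answer: Final position: (row=4, col=0)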